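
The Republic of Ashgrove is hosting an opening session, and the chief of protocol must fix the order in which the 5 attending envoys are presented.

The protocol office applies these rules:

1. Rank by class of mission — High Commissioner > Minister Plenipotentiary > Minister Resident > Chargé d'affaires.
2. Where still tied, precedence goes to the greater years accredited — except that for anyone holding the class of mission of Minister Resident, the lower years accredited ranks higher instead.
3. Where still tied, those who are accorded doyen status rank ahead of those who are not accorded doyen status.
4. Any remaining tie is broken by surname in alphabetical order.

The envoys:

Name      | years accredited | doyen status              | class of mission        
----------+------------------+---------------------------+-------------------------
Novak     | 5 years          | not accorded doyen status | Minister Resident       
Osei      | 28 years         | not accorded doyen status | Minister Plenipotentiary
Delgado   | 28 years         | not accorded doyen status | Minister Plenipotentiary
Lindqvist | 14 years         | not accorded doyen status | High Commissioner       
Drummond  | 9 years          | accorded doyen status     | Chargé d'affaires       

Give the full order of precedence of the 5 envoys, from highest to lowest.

Lindqvist, Delgado, Osei, Novak, Drummond

By class of mission: Lindqvist (High Commissioner); then Delgado and Osei (Minister Plenipotentiary); then Novak (Minister Resident); then Drummond (Chargé d'affaires).
Delgado and Osei both have years accredited 28 years, so the next rule applies.
Delgado and Osei are each not accorded doyen status, so the next rule applies.
Among Delgado and Osei, alphabetically by surname: Delgado before Osei.
Full order: Lindqvist, Delgado, Osei, Novak, Drummond.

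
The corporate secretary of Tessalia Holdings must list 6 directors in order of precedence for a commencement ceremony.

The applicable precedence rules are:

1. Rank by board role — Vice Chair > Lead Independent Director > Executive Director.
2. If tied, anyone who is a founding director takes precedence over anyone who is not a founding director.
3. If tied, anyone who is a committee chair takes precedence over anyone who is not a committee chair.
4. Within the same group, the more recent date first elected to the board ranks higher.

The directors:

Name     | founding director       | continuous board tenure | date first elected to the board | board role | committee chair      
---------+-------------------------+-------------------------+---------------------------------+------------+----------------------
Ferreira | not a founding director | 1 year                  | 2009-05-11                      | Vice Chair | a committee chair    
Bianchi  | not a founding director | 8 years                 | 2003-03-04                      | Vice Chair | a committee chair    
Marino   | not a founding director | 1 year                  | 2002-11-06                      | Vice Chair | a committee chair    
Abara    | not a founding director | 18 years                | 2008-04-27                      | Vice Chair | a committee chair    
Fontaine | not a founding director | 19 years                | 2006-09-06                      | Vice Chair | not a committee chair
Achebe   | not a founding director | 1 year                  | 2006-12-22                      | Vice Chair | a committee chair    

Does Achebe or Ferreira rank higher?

Ferreira

By board role: Ferreira, Abara, Achebe, Bianchi, Marino and Fontaine (Vice Chair).
Ferreira, Abara, Achebe, Bianchi, Marino and Fontaine are each not a founding director, so the next rule applies.
Among Ferreira, Abara, Achebe, Bianchi, Marino and Fontaine, a committee chair before not a committee chair: Ferreira, Abara, Achebe, Bianchi and Marino (a committee chair) before Fontaine (not a committee chair).
Among Ferreira, Abara, Achebe, Bianchi and Marino, by date first elected to the board (later first): Ferreira (2009-05-11) before Abara (2008-04-27) before Achebe (2006-12-22) before Bianchi (2003-03-04) before Marino (2002-11-06).
So Ferreira takes precedence.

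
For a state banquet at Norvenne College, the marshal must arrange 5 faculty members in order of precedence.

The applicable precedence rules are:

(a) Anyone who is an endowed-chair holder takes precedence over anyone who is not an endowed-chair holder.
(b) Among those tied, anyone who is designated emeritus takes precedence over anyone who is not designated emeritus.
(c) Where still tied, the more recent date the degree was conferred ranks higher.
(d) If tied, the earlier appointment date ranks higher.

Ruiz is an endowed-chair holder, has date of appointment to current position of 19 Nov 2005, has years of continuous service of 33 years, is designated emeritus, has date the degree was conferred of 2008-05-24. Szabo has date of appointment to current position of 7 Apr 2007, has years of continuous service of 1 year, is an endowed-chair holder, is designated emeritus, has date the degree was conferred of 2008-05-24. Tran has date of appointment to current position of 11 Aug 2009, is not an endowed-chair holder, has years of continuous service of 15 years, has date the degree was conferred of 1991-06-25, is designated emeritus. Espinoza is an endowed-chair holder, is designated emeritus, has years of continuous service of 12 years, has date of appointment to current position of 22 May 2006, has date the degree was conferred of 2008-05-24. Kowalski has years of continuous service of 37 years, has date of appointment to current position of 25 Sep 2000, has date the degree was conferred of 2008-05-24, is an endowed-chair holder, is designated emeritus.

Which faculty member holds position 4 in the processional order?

Szabo

By the first rule: Kowalski, Ruiz, Espinoza and Szabo (each an endowed-chair holder); then Tran (not an endowed-chair holder).
Kowalski, Ruiz, Espinoza and Szabo are each designated emeritus, so the next rule applies.
Kowalski, Ruiz, Espinoza and Szabo all have date the degree was conferred 2008-05-24, so the next rule applies.
Among Kowalski, Ruiz, Espinoza and Szabo, by date of appointment to current position (earlier first): Kowalski (25 Sep 2000) before Ruiz (19 Nov 2005) before Espinoza (22 May 2006) before Szabo (7 Apr 2007).
Order: Kowalski, Ruiz, Espinoza, Szabo, Tran.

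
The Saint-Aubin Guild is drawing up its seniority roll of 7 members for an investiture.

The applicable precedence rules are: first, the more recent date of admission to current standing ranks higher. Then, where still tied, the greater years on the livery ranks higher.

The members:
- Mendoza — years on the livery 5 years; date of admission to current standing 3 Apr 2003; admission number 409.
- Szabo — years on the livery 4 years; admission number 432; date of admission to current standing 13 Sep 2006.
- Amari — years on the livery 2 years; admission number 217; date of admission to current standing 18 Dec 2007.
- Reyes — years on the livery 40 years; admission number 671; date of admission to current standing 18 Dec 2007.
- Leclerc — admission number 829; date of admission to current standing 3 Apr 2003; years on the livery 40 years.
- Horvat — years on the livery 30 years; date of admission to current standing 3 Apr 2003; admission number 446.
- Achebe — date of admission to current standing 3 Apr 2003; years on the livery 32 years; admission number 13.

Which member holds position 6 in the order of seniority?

Horvat

By date of admission to current standing (later first): Reyes and Amari (both 18 Dec 2007); then Szabo (13 Sep 2006); then Leclerc, Achebe, Horvat and Mendoza (each 3 Apr 2003).
Among Reyes and Amari, by years on the livery (higher first): Reyes (40 years) before Amari (2 years).
Among Leclerc, Achebe, Horvat and Mendoza, by years on the livery (higher first): Leclerc (40 years) before Achebe (32 years) before Horvat (30 years) before Mendoza (5 years).
Order: Reyes, Amari, Szabo, Leclerc, Achebe, Horvat, Mendoza.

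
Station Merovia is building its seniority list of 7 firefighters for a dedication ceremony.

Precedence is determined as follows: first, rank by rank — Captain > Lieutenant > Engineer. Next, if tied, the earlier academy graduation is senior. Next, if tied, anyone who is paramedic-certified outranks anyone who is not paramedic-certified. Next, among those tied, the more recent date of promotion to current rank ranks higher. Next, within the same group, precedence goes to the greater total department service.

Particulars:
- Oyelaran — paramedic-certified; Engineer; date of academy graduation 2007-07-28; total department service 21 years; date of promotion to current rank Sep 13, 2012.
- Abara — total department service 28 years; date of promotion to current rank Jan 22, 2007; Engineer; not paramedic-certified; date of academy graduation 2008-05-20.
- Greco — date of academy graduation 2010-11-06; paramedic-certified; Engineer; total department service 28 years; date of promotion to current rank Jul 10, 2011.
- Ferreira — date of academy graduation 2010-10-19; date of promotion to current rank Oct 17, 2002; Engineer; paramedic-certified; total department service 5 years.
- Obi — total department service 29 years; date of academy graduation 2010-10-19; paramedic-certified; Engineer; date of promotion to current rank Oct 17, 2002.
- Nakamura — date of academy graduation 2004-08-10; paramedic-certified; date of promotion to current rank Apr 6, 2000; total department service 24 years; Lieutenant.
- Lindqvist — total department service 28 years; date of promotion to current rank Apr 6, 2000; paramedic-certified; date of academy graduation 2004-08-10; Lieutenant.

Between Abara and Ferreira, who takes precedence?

Abara

By rank: Lindqvist and Nakamura (Lieutenant); then Oyelaran, Abara, Obi, Ferreira and Greco (Engineer).
Lindqvist and Nakamura both have date of academy graduation 2004-08-10, so the next rule applies.
Lindqvist and Nakamura are each paramedic-certified, so the next rule applies.
Lindqvist and Nakamura both have date of promotion to current rank Apr 6, 2000, so the next rule applies.
Among Lindqvist and Nakamura, by total department service (higher first): Lindqvist (28 years) before Nakamura (24 years).
Among Oyelaran, Abara, Obi, Ferreira and Greco, by date of academy graduation (earlier first): Oyelaran (2007-07-28) before Abara (2008-05-20) before Obi and Ferreira (2010-10-19) before Greco (2010-11-06).
Obi and Ferreira are each paramedic-certified, so the next rule applies.
Obi and Ferreira both have date of promotion to current rank Oct 17, 2002, so the next rule applies.
Among Obi and Ferreira, by total department service (higher first): Obi (29 years) before Ferreira (5 years).
So Abara takes precedence.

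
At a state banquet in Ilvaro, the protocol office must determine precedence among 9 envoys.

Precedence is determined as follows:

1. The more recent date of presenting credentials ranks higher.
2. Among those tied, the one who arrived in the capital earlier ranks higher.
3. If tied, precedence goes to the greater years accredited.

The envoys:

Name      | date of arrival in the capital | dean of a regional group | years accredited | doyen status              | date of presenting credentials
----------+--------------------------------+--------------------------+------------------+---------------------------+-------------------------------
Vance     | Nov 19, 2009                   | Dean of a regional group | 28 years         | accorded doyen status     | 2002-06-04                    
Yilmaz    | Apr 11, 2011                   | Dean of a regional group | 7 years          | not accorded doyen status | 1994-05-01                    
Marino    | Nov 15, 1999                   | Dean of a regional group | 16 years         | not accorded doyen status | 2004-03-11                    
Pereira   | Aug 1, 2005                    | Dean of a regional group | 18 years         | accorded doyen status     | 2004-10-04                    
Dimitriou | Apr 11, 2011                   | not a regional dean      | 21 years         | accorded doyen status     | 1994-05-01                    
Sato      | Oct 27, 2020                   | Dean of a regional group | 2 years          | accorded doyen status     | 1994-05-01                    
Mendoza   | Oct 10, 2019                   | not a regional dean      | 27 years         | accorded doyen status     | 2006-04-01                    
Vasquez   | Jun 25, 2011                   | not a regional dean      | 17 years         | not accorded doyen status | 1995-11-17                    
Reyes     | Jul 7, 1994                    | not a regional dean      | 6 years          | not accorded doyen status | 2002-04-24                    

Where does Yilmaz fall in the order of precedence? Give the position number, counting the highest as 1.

By date of presenting credentials (later first): Mendoza (2006-04-01); then Pereira (2004-10-04); then Marino (2004-03-11); then Vance (2002-06-04); then Reyes (2002-04-24); then Vasquez (1995-11-17); then Dimitriou, Yilmaz and Sato (each 1994-05-01).
Among Dimitriou, Yilmaz and Sato, by date of arrival in the capital (earlier first): Dimitriou and Yilmaz (Apr 11, 2011) before Sato (Oct 27, 2020).
Among Dimitriou and Yilmaz, by years accredited (higher first): Dimitriou (21 years) before Yilmaz (7 years).
Order: Mendoza, Pereira, Marino, Vance, Reyes, Vasquez, Dimitriou, Yilmaz, Sato. So position 8.

8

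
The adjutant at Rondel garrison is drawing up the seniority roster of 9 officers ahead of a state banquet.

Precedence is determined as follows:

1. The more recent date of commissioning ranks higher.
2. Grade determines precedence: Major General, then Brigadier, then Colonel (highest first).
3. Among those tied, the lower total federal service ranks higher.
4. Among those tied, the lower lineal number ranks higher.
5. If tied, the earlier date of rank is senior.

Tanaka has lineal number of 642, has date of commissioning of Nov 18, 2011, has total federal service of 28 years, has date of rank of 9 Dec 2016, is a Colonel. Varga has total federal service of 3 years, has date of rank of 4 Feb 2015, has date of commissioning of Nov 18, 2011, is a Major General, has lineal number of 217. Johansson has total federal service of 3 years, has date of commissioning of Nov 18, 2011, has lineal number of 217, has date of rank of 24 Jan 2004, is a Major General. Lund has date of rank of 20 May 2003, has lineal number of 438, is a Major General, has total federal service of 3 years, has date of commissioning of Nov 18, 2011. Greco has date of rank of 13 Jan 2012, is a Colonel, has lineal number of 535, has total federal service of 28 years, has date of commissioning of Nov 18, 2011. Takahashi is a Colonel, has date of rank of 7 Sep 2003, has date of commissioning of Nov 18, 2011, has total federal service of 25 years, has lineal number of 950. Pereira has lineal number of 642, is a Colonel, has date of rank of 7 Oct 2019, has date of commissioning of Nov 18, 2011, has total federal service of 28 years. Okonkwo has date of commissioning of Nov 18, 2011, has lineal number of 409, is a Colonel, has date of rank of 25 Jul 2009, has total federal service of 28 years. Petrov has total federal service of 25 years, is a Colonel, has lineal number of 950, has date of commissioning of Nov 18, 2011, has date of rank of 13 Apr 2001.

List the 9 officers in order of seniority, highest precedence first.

Johansson, Varga, Lund, Petrov, Takahashi, Okonkwo, Greco, Tanaka, Pereira

By date of commissioning (later first): Johansson, Varga, Lund, Petrov, Takahashi, Okonkwo, Greco, Tanaka and Pereira (each Nov 18, 2011).
Among Johansson, Varga, Lund, Petrov, Takahashi, Okonkwo, Greco, Tanaka and Pereira, by grade: Johansson, Varga and Lund (Major General) before Petrov, Takahashi, Okonkwo, Greco, Tanaka and Pereira (Colonel).
Johansson, Varga and Lund all have total federal service 3 years, so the next rule applies.
Among Johansson, Varga and Lund, by lineal number (lower first): Johansson and Varga (217) before Lund (438).
Among Johansson and Varga, by date of rank (earlier first): Johansson (24 Jan 2004) before Varga (4 Feb 2015).
Among Petrov, Takahashi, Okonkwo, Greco, Tanaka and Pereira, by total federal service (lower first): Petrov and Takahashi (25 years) before Okonkwo, Greco, Tanaka and Pereira (28 years).
Petrov and Takahashi both have lineal number 950, so the next rule applies.
Among Petrov and Takahashi, by date of rank (earlier first): Petrov (13 Apr 2001) before Takahashi (7 Sep 2003).
Among Okonkwo, Greco, Tanaka and Pereira, by lineal number (lower first): Okonkwo (409) before Greco (535) before Tanaka and Pereira (642).
Among Tanaka and Pereira, by date of rank (earlier first): Tanaka (9 Dec 2016) before Pereira (7 Oct 2019).
Full order: Johansson, Varga, Lund, Petrov, Takahashi, Okonkwo, Greco, Tanaka, Pereira.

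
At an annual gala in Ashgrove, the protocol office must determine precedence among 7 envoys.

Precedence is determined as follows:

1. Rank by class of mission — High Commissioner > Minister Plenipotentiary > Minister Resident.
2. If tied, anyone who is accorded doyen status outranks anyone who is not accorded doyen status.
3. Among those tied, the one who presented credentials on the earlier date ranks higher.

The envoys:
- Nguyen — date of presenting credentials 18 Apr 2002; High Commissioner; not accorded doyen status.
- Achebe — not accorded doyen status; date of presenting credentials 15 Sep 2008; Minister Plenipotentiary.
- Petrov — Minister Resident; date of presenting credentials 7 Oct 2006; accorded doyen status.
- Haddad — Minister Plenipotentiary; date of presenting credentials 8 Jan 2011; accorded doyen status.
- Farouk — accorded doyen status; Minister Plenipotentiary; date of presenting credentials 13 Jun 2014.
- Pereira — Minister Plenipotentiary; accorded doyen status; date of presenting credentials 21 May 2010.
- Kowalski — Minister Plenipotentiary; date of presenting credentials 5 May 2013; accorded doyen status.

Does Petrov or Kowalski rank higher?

By class of mission: Nguyen (High Commissioner); then Pereira, Haddad, Kowalski, Farouk and Achebe (Minister Plenipotentiary); then Petrov (Minister Resident).
Among Pereira, Haddad, Kowalski, Farouk and Achebe, accorded doyen status before not accorded doyen status: Pereira, Haddad, Kowalski and Farouk (accorded doyen status) before Achebe (not accorded doyen status).
Among Pereira, Haddad, Kowalski and Farouk, by date of presenting credentials (earlier first): Pereira (21 May 2010) before Haddad (8 Jan 2011) before Kowalski (5 May 2013) before Farouk (13 Jun 2014).
So Kowalski takes precedence.

Kowalski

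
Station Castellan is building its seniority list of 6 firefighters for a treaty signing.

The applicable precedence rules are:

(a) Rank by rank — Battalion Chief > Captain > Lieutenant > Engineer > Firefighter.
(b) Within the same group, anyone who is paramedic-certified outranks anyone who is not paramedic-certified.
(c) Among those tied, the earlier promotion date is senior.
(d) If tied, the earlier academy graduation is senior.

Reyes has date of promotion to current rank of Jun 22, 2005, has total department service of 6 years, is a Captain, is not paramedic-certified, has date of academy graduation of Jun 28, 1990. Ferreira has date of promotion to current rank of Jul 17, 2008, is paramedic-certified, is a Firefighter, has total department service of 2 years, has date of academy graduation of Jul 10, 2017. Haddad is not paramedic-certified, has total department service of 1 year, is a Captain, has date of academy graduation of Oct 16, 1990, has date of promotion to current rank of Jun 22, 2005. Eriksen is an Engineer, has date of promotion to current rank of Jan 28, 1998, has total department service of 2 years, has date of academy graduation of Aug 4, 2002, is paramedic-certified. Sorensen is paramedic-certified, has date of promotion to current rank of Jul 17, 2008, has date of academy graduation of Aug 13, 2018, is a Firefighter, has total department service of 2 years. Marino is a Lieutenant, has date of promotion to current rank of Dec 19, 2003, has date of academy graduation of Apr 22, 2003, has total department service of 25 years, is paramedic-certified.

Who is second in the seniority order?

Haddad

By rank: Reyes and Haddad (Captain); then Marino (Lieutenant); then Eriksen (Engineer); then Ferreira and Sorensen (Firefighter).
Reyes and Haddad are each not paramedic-certified, so the next rule applies.
Reyes and Haddad both have date of promotion to current rank Jun 22, 2005, so the next rule applies.
Among Reyes and Haddad, by date of academy graduation (earlier first): Reyes (Jun 28, 1990) before Haddad (Oct 16, 1990).
Ferreira and Sorensen are each paramedic-certified, so the next rule applies.
Ferreira and Sorensen both have date of promotion to current rank Jul 17, 2008, so the next rule applies.
Among Ferreira and Sorensen, by date of academy graduation (earlier first): Ferreira (Jul 10, 2017) before Sorensen (Aug 13, 2018).
Order: Reyes, Haddad, Marino, Eriksen, Ferreira, Sorensen.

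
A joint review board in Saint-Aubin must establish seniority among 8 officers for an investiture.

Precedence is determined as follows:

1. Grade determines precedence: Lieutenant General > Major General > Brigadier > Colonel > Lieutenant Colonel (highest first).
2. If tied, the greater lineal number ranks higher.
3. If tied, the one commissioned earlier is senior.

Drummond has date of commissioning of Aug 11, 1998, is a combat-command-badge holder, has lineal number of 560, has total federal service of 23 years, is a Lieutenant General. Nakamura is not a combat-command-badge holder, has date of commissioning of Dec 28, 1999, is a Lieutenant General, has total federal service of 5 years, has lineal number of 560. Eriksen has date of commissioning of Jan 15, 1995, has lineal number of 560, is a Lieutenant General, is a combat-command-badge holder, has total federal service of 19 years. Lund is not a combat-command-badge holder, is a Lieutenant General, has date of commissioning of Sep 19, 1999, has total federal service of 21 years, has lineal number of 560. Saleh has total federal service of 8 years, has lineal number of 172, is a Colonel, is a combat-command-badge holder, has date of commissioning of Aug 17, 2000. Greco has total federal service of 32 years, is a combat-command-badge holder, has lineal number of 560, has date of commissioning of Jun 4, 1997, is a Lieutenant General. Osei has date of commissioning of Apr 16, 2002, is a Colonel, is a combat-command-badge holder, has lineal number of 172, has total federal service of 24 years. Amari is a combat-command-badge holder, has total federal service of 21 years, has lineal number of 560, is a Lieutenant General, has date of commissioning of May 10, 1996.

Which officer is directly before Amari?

By grade: Eriksen, Amari, Greco, Drummond, Lund and Nakamura (Lieutenant General); then Saleh and Osei (Colonel).
Eriksen, Amari, Greco, Drummond, Lund and Nakamura all have lineal number 560, so the next rule applies.
Among Eriksen, Amari, Greco, Drummond, Lund and Nakamura, by date of commissioning (earlier first): Eriksen (Jan 15, 1995) before Amari (May 10, 1996) before Greco (Jun 4, 1997) before Drummond (Aug 11, 1998) before Lund (Sep 19, 1999) before Nakamura (Dec 28, 1999).
Saleh and Osei both have lineal number 172, so the next rule applies.
Among Saleh and Osei, by date of commissioning (earlier first): Saleh (Aug 17, 2000) before Osei (Apr 16, 2002).
Order: Eriksen, Amari, Greco, Drummond, Lund, Nakamura, Saleh, Osei.

Eriksen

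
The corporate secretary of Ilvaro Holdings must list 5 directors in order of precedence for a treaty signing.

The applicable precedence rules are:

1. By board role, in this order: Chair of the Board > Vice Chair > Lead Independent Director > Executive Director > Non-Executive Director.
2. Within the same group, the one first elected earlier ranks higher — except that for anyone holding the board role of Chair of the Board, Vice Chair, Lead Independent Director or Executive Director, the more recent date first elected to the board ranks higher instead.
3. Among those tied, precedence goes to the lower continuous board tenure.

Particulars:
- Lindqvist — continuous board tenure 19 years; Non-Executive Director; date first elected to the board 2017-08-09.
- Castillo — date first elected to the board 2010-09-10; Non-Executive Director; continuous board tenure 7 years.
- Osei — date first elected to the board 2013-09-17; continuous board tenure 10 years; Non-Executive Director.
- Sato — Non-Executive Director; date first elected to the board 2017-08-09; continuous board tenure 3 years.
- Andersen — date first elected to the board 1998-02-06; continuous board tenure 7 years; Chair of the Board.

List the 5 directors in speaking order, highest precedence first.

Andersen, Castillo, Osei, Sato, Lindqvist

By board role: Andersen (Chair of the Board); then Castillo, Osei, Sato and Lindqvist (Non-Executive Director).
Among Castillo, Osei, Sato and Lindqvist, by date first elected to the board (earlier first): Castillo (2010-09-10) before Osei (2013-09-17) before Sato and Lindqvist (2017-08-09).
Among Sato and Lindqvist, by continuous board tenure (lower first): Sato (3 years) before Lindqvist (19 years).
Full order: Andersen, Castillo, Osei, Sato, Lindqvist.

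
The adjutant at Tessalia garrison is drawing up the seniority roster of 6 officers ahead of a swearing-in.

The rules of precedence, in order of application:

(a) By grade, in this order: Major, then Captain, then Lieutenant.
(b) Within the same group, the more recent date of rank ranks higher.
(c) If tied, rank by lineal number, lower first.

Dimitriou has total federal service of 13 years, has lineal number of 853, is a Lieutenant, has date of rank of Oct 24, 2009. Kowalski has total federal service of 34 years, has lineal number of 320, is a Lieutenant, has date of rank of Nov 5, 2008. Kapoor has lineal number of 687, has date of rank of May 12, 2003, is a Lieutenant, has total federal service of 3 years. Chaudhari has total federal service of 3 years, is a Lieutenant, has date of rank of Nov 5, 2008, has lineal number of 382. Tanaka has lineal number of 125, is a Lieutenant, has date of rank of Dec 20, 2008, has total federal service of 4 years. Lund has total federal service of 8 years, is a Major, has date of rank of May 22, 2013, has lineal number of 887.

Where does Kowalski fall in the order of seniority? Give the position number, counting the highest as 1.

4

By grade: Lund (Major); then Dimitriou, Tanaka, Kowalski, Chaudhari and Kapoor (Lieutenant).
Among Dimitriou, Tanaka, Kowalski, Chaudhari and Kapoor, by date of rank (later first): Dimitriou (Oct 24, 2009) before Tanaka (Dec 20, 2008) before Kowalski and Chaudhari (Nov 5, 2008) before Kapoor (May 12, 2003).
Among Kowalski and Chaudhari, by lineal number (lower first): Kowalski (320) before Chaudhari (382).
Order: Lund, Dimitriou, Tanaka, Kowalski, Chaudhari, Kapoor. So position 4.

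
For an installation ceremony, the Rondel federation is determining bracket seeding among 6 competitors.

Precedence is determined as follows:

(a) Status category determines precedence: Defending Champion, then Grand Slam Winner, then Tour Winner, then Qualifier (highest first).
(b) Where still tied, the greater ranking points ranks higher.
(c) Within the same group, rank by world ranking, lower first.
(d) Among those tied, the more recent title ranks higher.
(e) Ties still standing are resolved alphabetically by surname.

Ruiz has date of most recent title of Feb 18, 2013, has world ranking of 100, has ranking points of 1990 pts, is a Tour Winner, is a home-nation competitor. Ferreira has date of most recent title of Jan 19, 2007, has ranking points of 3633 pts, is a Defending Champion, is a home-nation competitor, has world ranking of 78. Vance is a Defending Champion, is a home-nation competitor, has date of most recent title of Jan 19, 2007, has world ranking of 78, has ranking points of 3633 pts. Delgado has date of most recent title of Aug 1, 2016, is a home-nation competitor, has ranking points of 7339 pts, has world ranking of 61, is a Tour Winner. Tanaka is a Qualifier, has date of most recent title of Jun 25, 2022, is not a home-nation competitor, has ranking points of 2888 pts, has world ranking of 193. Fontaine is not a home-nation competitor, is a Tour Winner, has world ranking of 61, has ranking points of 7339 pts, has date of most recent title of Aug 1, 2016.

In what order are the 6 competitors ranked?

Ferreira, Vance, Delgado, Fontaine, Ruiz, Tanaka

By status category: Ferreira and Vance (Defending Champion); then Delgado, Fontaine and Ruiz (Tour Winner); then Tanaka (Qualifier).
Ferreira and Vance both have ranking points 3633 pts, so the next rule applies.
Ferreira and Vance both have world ranking 78, so the next rule applies.
Ferreira and Vance both have date of most recent title Jan 19, 2007, so the next rule applies.
Among Ferreira and Vance, alphabetically by surname: Ferreira before Vance.
Among Delgado, Fontaine and Ruiz, by ranking points (higher first): Delgado and Fontaine (7339 pts) before Ruiz (1990 pts).
Delgado and Fontaine both have world ranking 61, so the next rule applies.
Delgado and Fontaine both have date of most recent title Aug 1, 2016, so the next rule applies.
Among Delgado and Fontaine, alphabetically by surname: Delgado before Fontaine.
Full order: Ferreira, Vance, Delgado, Fontaine, Ruiz, Tanaka.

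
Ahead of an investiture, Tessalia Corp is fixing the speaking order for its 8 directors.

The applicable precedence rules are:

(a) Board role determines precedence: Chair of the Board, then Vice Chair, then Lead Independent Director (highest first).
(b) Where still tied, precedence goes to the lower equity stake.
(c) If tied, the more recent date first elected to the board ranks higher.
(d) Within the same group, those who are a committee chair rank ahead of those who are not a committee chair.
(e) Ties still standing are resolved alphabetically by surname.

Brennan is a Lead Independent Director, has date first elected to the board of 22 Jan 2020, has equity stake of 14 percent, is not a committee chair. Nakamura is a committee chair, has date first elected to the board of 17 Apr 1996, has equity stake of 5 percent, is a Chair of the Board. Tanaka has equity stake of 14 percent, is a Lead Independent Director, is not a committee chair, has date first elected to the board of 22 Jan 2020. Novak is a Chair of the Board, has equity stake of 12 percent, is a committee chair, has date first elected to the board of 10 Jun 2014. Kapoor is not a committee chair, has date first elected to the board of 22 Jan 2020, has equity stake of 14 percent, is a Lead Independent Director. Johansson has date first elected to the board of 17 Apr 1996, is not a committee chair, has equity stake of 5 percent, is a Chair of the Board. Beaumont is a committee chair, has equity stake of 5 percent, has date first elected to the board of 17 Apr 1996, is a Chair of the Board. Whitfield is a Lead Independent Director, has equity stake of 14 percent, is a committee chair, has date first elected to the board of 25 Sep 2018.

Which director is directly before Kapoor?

Brennan

By board role: Beaumont, Nakamura, Johansson and Novak (Chair of the Board); then Brennan, Kapoor, Tanaka and Whitfield (Lead Independent Director).
Among Beaumont, Nakamura, Johansson and Novak, by equity stake (lower first): Beaumont, Nakamura and Johansson (5 percent) before Novak (12 percent).
Beaumont, Nakamura and Johansson all have date first elected to the board 17 Apr 1996, so the next rule applies.
Among Beaumont, Nakamura and Johansson, a committee chair before not a committee chair: Beaumont and Nakamura (a committee chair) before Johansson (not a committee chair).
Among Beaumont and Nakamura, alphabetically by surname: Beaumont before Nakamura.
Brennan, Kapoor, Tanaka and Whitfield all have equity stake 14 percent, so the next rule applies.
Among Brennan, Kapoor, Tanaka and Whitfield, by date first elected to the board (later first): Brennan, Kapoor and Tanaka (22 Jan 2020) before Whitfield (25 Sep 2018).
Brennan, Kapoor and Tanaka are each not a committee chair, so the next rule applies.
Among Brennan, Kapoor and Tanaka, alphabetically by surname: Brennan before Kapoor before Tanaka.
Order: Beaumont, Nakamura, Johansson, Novak, Brennan, Kapoor, Tanaka, Whitfield.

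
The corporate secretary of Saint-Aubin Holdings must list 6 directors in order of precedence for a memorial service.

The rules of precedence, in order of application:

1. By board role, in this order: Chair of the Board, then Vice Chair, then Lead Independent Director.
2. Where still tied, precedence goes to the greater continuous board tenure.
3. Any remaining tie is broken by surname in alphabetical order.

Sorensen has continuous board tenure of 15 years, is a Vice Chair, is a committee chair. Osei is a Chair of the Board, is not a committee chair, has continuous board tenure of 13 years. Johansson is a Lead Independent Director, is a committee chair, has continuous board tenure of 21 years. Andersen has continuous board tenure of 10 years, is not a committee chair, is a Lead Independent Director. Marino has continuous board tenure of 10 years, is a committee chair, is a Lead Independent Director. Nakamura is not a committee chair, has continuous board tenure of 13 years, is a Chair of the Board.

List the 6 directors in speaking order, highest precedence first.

By board role: Nakamura and Osei (Chair of the Board); then Sorensen (Vice Chair); then Johansson, Andersen and Marino (Lead Independent Director).
Nakamura and Osei both have continuous board tenure 13 years, so the next rule applies.
Among Nakamura and Osei, alphabetically by surname: Nakamura before Osei.
Among Johansson, Andersen and Marino, by continuous board tenure (higher first): Johansson (21 years) before Andersen and Marino (10 years).
Among Andersen and Marino, alphabetically by surname: Andersen before Marino.
Full order: Nakamura, Osei, Sorensen, Johansson, Andersen, Marino.

Nakamura, Osei, Sorensen, Johansson, Andersen, Marino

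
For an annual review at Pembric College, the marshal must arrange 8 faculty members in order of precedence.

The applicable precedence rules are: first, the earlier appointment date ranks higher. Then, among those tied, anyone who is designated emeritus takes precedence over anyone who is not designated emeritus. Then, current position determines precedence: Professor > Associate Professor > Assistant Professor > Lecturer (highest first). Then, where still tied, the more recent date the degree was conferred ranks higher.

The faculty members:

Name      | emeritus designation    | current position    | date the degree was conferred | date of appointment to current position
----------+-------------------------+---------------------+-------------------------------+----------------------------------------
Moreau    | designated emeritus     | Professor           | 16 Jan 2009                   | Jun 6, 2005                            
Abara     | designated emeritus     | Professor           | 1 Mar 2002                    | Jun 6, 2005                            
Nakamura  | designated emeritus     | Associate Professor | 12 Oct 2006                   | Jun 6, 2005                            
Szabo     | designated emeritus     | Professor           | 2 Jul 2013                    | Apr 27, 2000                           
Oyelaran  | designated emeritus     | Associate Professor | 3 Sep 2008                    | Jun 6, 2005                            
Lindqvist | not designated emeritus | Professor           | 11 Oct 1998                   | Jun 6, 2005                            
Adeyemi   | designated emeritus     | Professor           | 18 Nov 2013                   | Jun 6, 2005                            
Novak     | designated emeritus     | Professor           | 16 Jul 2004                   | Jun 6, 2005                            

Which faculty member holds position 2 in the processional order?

Adeyemi

By date of appointment to current position (earlier first): Szabo (Apr 27, 2000); then Adeyemi, Moreau, Novak, Abara, Oyelaran, Nakamura and Lindqvist (each Jun 6, 2005).
Among Adeyemi, Moreau, Novak, Abara, Oyelaran, Nakamura and Lindqvist, designated emeritus before not designated emeritus: Adeyemi, Moreau, Novak, Abara, Oyelaran and Nakamura (designated emeritus) before Lindqvist (not designated emeritus).
Among Adeyemi, Moreau, Novak, Abara, Oyelaran and Nakamura, by current position: Adeyemi, Moreau, Novak and Abara (Professor) before Oyelaran and Nakamura (Associate Professor).
Among Adeyemi, Moreau, Novak and Abara, by date the degree was conferred (later first): Adeyemi (18 Nov 2013) before Moreau (16 Jan 2009) before Novak (16 Jul 2004) before Abara (1 Mar 2002).
Among Oyelaran and Nakamura, by date the degree was conferred (later first): Oyelaran (3 Sep 2008) before Nakamura (12 Oct 2006).
Order: Szabo, Adeyemi, Moreau, Novak, Abara, Oyelaran, Nakamura, Lindqvist.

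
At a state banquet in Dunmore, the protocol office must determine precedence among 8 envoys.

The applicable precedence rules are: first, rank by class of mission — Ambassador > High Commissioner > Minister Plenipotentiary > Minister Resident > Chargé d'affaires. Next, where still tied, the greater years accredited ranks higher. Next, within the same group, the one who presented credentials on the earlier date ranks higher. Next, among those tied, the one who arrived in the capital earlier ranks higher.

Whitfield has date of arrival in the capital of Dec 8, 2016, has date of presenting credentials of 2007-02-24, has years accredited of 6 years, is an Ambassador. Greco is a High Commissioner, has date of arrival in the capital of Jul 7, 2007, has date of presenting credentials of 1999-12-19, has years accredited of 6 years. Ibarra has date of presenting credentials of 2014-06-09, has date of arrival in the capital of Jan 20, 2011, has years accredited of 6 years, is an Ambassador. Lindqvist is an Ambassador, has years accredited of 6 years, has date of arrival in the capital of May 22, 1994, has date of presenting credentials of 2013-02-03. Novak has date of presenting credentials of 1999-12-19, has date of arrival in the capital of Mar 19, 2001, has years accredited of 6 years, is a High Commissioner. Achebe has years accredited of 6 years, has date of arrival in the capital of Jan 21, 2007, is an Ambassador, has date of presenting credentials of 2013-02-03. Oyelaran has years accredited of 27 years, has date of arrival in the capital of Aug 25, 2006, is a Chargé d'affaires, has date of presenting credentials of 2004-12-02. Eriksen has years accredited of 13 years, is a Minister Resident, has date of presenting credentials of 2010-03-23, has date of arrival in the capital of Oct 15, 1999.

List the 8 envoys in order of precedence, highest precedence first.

Whitfield, Lindqvist, Achebe, Ibarra, Novak, Greco, Eriksen, Oyelaran

By class of mission: Whitfield, Lindqvist, Achebe and Ibarra (Ambassador); then Novak and Greco (High Commissioner); then Eriksen (Minister Resident); then Oyelaran (Chargé d'affaires).
Whitfield, Lindqvist, Achebe and Ibarra all have years accredited 6 years, so the next rule applies.
Among Whitfield, Lindqvist, Achebe and Ibarra, by date of presenting credentials (earlier first): Whitfield (2007-02-24) before Lindqvist and Achebe (2013-02-03) before Ibarra (2014-06-09).
Among Lindqvist and Achebe, by date of arrival in the capital (earlier first): Lindqvist (May 22, 1994) before Achebe (Jan 21, 2007).
Novak and Greco both have years accredited 6 years, so the next rule applies.
Novak and Greco both have date of presenting credentials 1999-12-19, so the next rule applies.
Among Novak and Greco, by date of arrival in the capital (earlier first): Novak (Mar 19, 2001) before Greco (Jul 7, 2007).
Full order: Whitfield, Lindqvist, Achebe, Ibarra, Novak, Greco, Eriksen, Oyelaran.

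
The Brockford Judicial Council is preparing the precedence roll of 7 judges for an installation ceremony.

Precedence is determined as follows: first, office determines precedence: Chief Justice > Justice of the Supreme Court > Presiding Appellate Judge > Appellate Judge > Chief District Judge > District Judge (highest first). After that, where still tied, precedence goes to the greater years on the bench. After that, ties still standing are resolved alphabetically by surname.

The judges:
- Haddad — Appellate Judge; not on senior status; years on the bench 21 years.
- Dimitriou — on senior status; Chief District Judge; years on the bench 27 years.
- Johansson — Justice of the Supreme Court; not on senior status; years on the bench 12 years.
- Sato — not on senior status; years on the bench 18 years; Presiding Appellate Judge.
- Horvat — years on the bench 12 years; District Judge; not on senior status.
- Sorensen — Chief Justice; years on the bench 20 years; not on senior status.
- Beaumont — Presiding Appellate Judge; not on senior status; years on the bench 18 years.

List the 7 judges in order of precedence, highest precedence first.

By office: Sorensen (Chief Justice); then Johansson (Justice of the Supreme Court); then Beaumont and Sato (Presiding Appellate Judge); then Haddad (Appellate Judge); then Dimitriou (Chief District Judge); then Horvat (District Judge).
Beaumont and Sato both have years on the bench 18 years, so the next rule applies.
Among Beaumont and Sato, alphabetically by surname: Beaumont before Sato.
Full order: Sorensen, Johansson, Beaumont, Sato, Haddad, Dimitriou, Horvat.

Sorensen, Johansson, Beaumont, Sato, Haddad, Dimitriou, Horvat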